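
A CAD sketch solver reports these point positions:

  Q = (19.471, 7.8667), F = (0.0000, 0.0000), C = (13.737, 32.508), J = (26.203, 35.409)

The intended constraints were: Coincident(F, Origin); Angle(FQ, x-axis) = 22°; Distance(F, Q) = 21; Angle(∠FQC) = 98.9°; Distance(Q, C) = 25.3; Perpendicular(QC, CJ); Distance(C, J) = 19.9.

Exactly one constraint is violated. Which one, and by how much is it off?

Distance(C, J) = 19.9 — off by 7.10.

F = (0.00, 0.00) ✓; FQ at 22.00° ✓; |FQ| = 21.00 ✓; ∠FQC = 98.90° ✓; |QC| = 25.30 ✓; ∠(QC, CJ) = 90.00° ✓; |CJ| = 12.80 ✗.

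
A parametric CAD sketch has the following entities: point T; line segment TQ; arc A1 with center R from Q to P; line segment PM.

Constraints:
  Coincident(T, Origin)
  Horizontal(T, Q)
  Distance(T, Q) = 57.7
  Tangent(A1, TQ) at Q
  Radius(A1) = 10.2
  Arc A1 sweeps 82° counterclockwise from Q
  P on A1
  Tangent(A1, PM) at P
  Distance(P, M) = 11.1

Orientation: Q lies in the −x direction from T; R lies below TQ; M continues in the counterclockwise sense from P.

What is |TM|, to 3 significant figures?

72.1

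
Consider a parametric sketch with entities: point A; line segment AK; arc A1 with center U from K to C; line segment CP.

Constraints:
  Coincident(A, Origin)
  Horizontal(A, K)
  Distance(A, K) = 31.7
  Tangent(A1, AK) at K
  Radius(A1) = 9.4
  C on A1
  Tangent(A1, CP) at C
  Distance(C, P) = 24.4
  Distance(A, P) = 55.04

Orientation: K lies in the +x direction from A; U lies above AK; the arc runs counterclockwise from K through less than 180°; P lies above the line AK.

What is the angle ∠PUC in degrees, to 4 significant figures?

68.93°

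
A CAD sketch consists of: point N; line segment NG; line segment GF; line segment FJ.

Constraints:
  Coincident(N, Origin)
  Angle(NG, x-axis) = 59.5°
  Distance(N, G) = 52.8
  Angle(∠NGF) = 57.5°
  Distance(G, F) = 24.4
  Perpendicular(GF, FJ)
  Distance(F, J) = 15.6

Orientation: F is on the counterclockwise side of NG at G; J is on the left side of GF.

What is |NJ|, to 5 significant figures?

29.202

N is at the origin; NG runs at 59.5° with length 52.8, so G = 52.8·(cos 59.5°, sin 59.5°) = (26.798, 45.494). ∠NGF = 57.5°, so GF runs at 59.5° + (180° − 57.5°) = 182.00° from the x-axis; with |GF| = 24.4, F = G + 24.4·(cos 182.00°, sin 182.00°) = (2.4129, 44.642). GF ⟂ FJ; with |FJ| = 15.6 on the left of GF, J = F + 15.6·(0.034899, -0.99939) = (2.9573, 29.052). Then |NJ| = |J − N| = 29.202.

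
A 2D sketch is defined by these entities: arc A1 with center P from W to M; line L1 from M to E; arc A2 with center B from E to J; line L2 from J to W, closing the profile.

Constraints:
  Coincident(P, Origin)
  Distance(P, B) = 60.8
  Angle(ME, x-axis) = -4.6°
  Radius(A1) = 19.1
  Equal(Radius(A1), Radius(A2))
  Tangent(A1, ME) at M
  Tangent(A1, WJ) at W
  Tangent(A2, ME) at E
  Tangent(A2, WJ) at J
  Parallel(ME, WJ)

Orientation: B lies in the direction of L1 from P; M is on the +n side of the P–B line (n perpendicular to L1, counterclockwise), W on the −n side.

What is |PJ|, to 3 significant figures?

63.7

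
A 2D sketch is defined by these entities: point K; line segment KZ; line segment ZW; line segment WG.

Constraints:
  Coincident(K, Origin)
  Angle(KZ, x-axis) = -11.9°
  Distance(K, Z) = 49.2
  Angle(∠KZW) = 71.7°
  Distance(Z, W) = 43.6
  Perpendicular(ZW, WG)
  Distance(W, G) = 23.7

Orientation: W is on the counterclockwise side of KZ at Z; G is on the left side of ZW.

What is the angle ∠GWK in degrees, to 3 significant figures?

31.1°

K is at the origin; KZ runs at -11.9° with length 49.2, so Z = 49.2·(cos -11.9°, sin -11.9°) = (48.1, -10.1). ∠KZW = 71.7°, so ZW runs at -11.9° + (180° − 71.7°) = 96.4° from the x-axis; with |ZW| = 43.6, W = Z + 43.6·(cos 96.4°, sin 96.4°) = (43.3, 33.2). ZW ⟂ WG; with |WG| = 23.7 on the left of ZW, G = W + 23.7·(-0.994, -0.111) = (19.7, 30.5). Then cos ∠GWK = WG·WK / (|WG||WK|), giving 31.1°.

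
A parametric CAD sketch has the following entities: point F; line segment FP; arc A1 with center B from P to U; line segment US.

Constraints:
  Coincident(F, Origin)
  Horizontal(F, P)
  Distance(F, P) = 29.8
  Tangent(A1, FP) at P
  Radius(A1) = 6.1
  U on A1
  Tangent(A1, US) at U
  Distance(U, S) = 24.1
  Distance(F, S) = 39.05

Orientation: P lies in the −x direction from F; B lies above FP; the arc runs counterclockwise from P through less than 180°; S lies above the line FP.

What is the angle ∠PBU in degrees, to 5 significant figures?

91.940°

Checks: |BU| = 6.100 ✓; ∠(BU, US) = 90.00° ✓; |US| = 24.10 ✓; |FS| = 39.05 ✓.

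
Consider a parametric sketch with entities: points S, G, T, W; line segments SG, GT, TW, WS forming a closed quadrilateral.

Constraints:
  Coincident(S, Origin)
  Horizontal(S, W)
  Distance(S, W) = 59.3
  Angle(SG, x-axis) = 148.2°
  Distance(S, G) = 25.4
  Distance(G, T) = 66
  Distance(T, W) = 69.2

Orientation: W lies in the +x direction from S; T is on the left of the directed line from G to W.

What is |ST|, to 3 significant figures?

65.1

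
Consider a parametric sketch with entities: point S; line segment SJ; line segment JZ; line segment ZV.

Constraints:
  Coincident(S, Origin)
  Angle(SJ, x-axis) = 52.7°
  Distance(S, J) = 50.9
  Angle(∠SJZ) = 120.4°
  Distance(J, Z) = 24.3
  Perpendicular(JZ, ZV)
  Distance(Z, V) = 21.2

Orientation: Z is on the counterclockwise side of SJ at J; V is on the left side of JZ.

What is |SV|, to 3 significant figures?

55.0

S is at the origin; SJ runs at 52.7° with length 50.9, so J = 50.9·(cos 52.7°, sin 52.7°) = (30.8, 40.5). ∠SJZ = 120.4°, so JZ runs at 52.7° + (180° − 120.4°) = 112° from the x-axis; with |JZ| = 24.3, Z = J + 24.3·(cos 112°, sin 112°) = (21.6, 63.0). JZ ⟂ ZV; with |ZV| = 21.2 on the left of JZ, V = Z + 21.2·(-0.925, -0.379) = (2.01, 54.9). Then |SV| = |V − S| = 55.0.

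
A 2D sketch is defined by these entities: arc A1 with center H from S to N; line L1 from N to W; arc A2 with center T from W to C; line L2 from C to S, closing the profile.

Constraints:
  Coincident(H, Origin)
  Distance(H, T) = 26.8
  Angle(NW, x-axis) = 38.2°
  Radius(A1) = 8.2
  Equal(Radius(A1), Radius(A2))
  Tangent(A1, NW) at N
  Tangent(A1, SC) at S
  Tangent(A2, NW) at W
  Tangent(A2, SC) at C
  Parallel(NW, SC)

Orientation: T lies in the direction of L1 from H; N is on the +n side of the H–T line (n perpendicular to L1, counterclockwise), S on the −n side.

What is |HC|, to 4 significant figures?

28.03

Tangency of A1 to both parallel lines with radius 8.2 puts N and S at H ± 8.2·n: N = (-5.071, 6.444), S = (5.071, -6.444). Equal radii place W and C the same way about T: W = T + 8.2·n = (15.99, 23.02), C = T − 8.2·n = (26.13, 10.13). Then |HC| = |C − H| = 28.03.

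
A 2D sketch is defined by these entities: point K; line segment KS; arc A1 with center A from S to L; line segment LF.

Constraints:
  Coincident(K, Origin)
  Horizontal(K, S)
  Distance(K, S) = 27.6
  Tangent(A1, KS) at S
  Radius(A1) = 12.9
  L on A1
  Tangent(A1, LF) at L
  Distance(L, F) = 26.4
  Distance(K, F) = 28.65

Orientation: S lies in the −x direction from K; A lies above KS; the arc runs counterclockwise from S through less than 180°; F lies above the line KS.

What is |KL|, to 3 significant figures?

17.7

Checks: |AL| = 12.90 ✓; ∠(AL, LF) = 90.00° ✓; |LF| = 26.40 ✓; |KF| = 28.65 ✓.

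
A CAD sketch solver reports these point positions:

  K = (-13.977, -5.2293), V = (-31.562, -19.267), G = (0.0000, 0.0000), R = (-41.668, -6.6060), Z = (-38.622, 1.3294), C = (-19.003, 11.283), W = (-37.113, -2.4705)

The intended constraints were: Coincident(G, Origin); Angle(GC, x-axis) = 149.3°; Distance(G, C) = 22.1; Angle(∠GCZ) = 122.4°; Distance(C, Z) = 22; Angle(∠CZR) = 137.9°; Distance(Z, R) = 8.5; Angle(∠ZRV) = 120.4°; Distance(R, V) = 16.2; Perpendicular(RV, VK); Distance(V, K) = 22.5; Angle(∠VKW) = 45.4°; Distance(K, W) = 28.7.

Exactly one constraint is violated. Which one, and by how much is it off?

Distance(K, W) = 28.7 — off by 5.40.

G = (0.00, 0.00) ✓; GC at 149.3° ✓; |GC| = 22.10 ✓; ∠GCZ = 122.4° ✓; |CZ| = 22.00 ✓; ∠CZR = 137.9° ✓; |ZR| = 8.500 ✓; ∠ZRV = 120.4° ✓; |RV| = 16.20 ✓; ∠(RV, VK) = 90.00° ✓; |VK| = 22.50 ✓; ∠VKW = 45.40° ✓; |KW| = 23.30 ✗.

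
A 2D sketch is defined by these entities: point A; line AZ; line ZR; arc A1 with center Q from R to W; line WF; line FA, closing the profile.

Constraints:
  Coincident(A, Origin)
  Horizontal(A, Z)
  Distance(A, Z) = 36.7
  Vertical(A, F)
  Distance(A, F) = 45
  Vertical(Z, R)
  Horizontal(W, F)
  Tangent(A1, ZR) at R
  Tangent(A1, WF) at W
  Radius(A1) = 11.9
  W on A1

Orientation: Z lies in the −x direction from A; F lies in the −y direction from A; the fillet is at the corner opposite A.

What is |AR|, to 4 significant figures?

49.42

A is at the origin; AZ is horizontal with |AZ| = 36.7 and Z on the −x side, so Z = (-36.70, 0.000). A and F share the same x with |AF| = 45.0 and F on the −y side, so F = (0.000, -45.00). The virtual corner opposite A is at (-36.70, -45.00). Since A1 is tangent to ZR there, QR ⟂ ZR and the tangent condition forces QW to be normal to WF, with radius 11.9, so the center Q sits 11.9 in from both sides at Q = (-24.80, -33.10). That places the tangent points at R = (-36.70, -33.10) on ZR and W = (-24.80, -45.00) on WF. Then |AR| = |R − A| = 49.42.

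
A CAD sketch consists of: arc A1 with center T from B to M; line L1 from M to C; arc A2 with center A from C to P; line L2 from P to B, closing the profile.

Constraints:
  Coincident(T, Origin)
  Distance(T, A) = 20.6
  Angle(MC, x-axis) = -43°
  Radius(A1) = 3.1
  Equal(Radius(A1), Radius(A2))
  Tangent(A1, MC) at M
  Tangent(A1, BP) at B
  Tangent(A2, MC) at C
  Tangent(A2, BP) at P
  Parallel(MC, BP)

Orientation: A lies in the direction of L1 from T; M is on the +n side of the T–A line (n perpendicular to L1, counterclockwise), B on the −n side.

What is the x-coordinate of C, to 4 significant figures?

17.18

The slot axis is L1's direction at -43.0°, so u = (cos -43.0°, sin -43.0°) = (0.7314, -0.6820) and n = (−sin -43.0°, cos -43.0°) = (0.6820, 0.7314). T is at the origin and A lies 20.6 along u from T, so A = 20.6·u = (15.07, -14.05). Tangency of A1 to both parallel lines with radius 3.1 puts M and B at T ± 3.1·n: M = (2.114, 2.267), B = (-2.114, -2.267). Equal radii place C and P the same way about A: C = A + 3.1·n = (17.18, -11.78), P = A − 3.1·n = (12.95, -16.32). So C.x = 17.18.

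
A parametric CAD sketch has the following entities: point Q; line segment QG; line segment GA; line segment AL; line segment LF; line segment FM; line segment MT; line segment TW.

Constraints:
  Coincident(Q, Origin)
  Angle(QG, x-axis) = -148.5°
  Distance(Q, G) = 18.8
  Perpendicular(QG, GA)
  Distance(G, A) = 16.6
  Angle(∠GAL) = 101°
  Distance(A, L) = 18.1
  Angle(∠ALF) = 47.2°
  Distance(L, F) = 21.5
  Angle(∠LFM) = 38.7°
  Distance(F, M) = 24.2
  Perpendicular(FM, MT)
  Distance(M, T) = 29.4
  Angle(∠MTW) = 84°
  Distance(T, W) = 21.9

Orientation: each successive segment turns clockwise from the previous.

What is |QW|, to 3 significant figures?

16.1

FM ⟂ MT, so MT runs at 38.4°; with |MT| = 29.4, T = (-3.46, 32.3). ∠MTW = 84.0° gives TW at -57.6° from the x-axis; with |TW| = 21.9, W = (8.27, 13.8). Then |QW| = |W − Q| = 16.1.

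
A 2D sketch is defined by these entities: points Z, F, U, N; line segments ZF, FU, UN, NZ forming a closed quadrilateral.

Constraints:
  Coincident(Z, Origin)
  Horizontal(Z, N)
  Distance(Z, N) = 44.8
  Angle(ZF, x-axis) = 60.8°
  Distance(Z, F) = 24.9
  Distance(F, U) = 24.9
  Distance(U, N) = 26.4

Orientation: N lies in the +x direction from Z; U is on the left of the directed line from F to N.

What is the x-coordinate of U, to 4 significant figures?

36.81

Z is at the origin; ZN is horizontal with |ZN| = 44.8 and N in +x, so N = (44.8, 0). ZF runs at 60.8° with |ZF| = 24.9, so F = (12.15, 21.74). U is determined by |FU| = 24.9 and |UN| = 26.4 together: it lies at the intersection of circle(F, 24.9) and circle(N, 26.4). With |FN| = 39.23, the foot of the radical line on FN is 18.63 from F and the perpendicular offset is √(24.9² − 18.63²) = 16.52. Taking the left-of-FN solution: U = (36.81, 25.16).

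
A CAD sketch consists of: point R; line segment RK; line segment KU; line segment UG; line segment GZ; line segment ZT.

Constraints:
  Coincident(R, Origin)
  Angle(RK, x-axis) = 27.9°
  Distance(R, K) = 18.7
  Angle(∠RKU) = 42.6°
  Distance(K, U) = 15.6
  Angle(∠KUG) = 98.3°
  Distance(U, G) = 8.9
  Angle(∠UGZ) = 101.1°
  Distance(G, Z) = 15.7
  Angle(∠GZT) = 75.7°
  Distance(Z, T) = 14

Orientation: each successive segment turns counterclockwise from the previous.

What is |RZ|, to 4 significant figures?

11.77

∠KUG = 98.3° gives UG at -113.0° from the x-axis; with |UG| = 8.9, G = (-2.040, 4.516). ∠UGZ = 101.1° gives GZ at -34.10° from the x-axis; with |GZ| = 15.7, Z = (10.96, -4.286). Then |RZ| = |Z − R| = 11.77.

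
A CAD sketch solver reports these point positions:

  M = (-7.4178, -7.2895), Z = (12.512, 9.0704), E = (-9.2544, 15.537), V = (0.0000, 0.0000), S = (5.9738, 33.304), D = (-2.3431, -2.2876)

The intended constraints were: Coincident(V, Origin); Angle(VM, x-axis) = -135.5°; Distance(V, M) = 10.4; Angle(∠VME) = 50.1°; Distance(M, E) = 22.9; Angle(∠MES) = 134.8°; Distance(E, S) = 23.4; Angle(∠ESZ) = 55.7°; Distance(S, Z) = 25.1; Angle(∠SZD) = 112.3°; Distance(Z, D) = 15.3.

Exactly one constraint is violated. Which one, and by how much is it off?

Distance(Z, D) = 15.3 — off by 3.40.

V = (0.00, 0.00) ✓; VM at -135.5° ✓; |VM| = 10.40 ✓; ∠VME = 50.10° ✓; |ME| = 22.90 ✓; ∠MES = 134.8° ✓; |ES| = 23.40 ✓; ∠ESZ = 55.70° ✓; |SZ| = 25.10 ✓; ∠SZD = 112.3° ✓; |ZD| = 18.70 ✗.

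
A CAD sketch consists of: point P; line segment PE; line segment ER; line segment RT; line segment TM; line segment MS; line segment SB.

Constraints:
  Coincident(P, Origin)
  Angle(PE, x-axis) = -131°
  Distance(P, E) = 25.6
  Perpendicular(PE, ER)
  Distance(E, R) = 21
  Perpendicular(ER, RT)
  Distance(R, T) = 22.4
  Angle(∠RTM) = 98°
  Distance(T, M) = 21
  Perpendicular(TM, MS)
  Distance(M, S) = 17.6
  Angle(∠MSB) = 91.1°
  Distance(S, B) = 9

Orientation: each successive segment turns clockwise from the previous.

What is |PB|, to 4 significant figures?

20.25

P is at the origin; PE runs at -131.0° with length 25.6, so E = (-16.80, -19.32). The perpendicularity gives ER at right angles to PE, so ER runs at 139.0°; with |ER| = 21.0, R = (-32.64, -5.543). ER ⟂ RT, so RT runs at 49.00°; with |RT| = 22.4, T = (-17.95, 11.36). ∠RTM = 98.0° gives TM at -33.00° from the x-axis; with |TM| = 21.0, M = (-0.3362, -0.07525). The perpendicularity gives MS at right angles to TM, so MS runs at -123.0°; with |MS| = 17.6, S = (-9.922, -14.84). ∠MSB = 91.1° gives SB at 148.1° from the x-axis; with |SB| = 9.0, B = (-17.56, -10.08). Then |PB| = |B − P| = 20.25.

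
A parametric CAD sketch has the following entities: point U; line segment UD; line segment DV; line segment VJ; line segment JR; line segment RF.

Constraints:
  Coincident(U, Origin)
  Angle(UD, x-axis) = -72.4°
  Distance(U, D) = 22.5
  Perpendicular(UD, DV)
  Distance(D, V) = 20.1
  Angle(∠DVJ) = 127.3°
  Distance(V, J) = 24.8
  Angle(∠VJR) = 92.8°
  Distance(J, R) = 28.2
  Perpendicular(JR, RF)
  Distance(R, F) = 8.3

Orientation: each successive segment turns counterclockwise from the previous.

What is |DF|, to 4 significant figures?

32.59

U is at the origin; UD runs at -72.4° with length 22.5, so D = (6.803, -21.45). The perpendicularity gives DV at right angles to UD, so DV runs at 17.60°; with |DV| = 20.1, V = (25.96, -15.37). ∠DVJ = 127.3° gives VJ at 70.30° from the x-axis; with |VJ| = 24.8, J = (34.32, 7.979). ∠VJR = 92.8° gives JR at 157.5° from the x-axis; with |JR| = 28.2, R = (8.269, 18.77). JR ⟂ RF, so RF runs at -112.5°; with |RF| = 8.3, F = (5.093, 11.10). Then |DF| = |F − D| = 32.59.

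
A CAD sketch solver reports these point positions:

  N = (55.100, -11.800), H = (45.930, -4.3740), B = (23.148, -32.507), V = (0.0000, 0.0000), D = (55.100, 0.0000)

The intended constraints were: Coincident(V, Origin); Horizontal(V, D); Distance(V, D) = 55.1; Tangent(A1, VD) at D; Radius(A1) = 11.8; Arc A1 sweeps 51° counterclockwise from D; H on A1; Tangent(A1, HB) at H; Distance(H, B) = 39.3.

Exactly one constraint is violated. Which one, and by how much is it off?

Distance(H, B) = 39.3 — off by 3.10.

V = (0.00, 0.00) ✓; V.y = 0.00, D.y = 0.00 ✓; |VD| = 55.10 ✓; ∠(ND, DV) = 90.00° ✓; |ND| = 11.80 ✓; bearing(N→H) − bearing(N→D) = 51.00° ✓; |NH| = 11.80 ✓; ∠(NH, HB) = 90.00° ✓; |HB| = 36.20 ✗.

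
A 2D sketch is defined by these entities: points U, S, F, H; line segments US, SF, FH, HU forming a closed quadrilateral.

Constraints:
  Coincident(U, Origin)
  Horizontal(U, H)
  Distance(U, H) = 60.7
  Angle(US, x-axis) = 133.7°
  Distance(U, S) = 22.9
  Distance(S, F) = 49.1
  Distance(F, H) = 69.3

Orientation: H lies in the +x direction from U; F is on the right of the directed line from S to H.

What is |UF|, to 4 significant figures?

30.47

U is at the origin; U and H share the same y with |UH| = 60.7 and H in +x, so H = (60.7, 0). US runs at 133.7° with |US| = 22.9, so S = (-15.82, 16.56). F is determined by |SF| = 49.1 and |FH| = 69.3 together: it lies at the intersection of circle(S, 49.1) and circle(H, 69.3). With |SH| = 78.29, the foot of the radical line on SH is 23.87 from S and the perpendicular offset is √(49.1² − 23.87²) = 42.91. Taking the right-of-SH solution: F = (-1.563, -30.43).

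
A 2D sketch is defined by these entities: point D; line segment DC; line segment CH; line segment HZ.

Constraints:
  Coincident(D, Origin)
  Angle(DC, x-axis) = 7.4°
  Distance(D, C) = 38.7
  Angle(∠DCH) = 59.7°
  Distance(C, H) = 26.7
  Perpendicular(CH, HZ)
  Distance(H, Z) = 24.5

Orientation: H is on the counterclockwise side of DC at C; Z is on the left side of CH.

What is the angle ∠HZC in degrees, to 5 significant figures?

47.460°

D is at the origin; DC runs at 7.4° with length 38.7, so C = 38.7·(cos 7.4°, sin 7.4°) = (38.378, 4.9844). ∠DCH = 59.7°, so CH runs at 7.4° + (180° − 59.7°) = 127.70° from the x-axis; with |CH| = 26.7, H = C + 26.7·(cos 127.70°, sin 127.70°) = (22.050, 26.110). CH ⟂ HZ; with |HZ| = 24.5 on the left of CH, Z = H + 24.5·(-0.79122, -0.61153) = (2.6649, 11.128). Then cos ∠HZC = ZH·ZC / (|ZH||ZC|), giving 47.460°.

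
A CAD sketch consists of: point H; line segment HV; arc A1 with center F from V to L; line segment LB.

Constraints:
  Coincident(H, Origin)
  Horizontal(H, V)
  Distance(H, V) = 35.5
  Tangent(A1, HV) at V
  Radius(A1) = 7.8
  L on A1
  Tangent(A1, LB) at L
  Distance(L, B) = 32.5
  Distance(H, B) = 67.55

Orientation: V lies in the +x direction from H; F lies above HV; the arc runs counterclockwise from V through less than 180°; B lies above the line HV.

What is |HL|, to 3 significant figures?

42.0

Checks: |FL| = 7.800 ✓; ∠(FL, LB) = 90.00° ✓; |LB| = 32.50 ✓; |HB| = 67.55 ✓.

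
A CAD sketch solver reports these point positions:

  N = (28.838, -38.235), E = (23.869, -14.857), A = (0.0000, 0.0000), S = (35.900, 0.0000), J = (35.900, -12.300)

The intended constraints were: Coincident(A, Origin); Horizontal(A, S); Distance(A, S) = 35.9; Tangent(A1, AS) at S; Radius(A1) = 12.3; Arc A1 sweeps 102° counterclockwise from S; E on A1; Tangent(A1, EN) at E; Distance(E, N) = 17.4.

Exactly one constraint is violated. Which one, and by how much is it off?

Distance(E, N) = 17.4 — off by 6.50.

A = (0.00, 0.00) ✓; A.y = 0.00, S.y = 0.00 ✓; |AS| = 35.90 ✓; ∠(JS, SA) = 90.00° ✓; |JS| = 12.30 ✓; bearing(J→E) − bearing(J→S) = 102.0° ✓; |JE| = 12.30 ✓; ∠(JE, EN) = 90.00° ✓; |EN| = 23.90 ✗.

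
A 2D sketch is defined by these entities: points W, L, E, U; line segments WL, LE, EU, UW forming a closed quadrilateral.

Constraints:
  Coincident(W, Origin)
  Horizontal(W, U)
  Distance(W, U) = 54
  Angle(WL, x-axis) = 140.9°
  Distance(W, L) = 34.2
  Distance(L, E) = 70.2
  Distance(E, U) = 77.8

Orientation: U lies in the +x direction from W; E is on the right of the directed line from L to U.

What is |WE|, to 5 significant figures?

47.063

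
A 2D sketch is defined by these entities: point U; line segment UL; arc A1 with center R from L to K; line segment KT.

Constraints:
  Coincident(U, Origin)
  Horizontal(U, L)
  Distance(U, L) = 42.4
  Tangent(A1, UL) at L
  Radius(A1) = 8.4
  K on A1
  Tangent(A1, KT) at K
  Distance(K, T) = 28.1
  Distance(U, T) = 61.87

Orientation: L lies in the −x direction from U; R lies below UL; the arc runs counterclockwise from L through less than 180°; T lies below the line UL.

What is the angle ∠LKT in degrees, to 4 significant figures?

133.9°

U is at the origin; UL is horizontal with |UL| = 42.4 and L on the −x side, so L = (-42.40, 0.000). The tangent condition forces RL to be normal to UL, so R = L + (0, -8.4) = (-42.40, -8.400). Since RK ⟂ KT (tangency), |RT| = √(8.4² + 28.1²) = 29.33 regardless of where K sits on A1. So T lies on both circle(U, 61.87) and circle(R, 29.33); the below-UL intersection is T = (-49.74, -36.80). K is the foot of the tangent from T: K = (-50.79, -8.715).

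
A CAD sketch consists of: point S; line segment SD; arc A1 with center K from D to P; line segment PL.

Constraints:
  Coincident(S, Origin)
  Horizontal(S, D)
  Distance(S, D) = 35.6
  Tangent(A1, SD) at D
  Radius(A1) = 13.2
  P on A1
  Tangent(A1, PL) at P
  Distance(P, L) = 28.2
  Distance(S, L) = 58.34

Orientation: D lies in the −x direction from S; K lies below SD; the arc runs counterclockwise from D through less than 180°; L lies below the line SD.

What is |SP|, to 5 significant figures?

51.168

Checks: |KP| = 13.20 ✓; ∠(KP, PL) = 90.00° ✓; |PL| = 28.20 ✓; |SL| = 58.34 ✓.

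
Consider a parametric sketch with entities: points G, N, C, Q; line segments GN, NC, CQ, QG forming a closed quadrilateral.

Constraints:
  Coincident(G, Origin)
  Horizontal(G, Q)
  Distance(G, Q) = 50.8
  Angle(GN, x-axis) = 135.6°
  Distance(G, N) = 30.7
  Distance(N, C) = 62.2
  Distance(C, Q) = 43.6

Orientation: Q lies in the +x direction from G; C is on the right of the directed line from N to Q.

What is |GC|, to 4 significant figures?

31.97

Checks: G = (0.00, 0.00) ✓; |NC| = 62.20 ✓; |CQ| = 43.60 ✓.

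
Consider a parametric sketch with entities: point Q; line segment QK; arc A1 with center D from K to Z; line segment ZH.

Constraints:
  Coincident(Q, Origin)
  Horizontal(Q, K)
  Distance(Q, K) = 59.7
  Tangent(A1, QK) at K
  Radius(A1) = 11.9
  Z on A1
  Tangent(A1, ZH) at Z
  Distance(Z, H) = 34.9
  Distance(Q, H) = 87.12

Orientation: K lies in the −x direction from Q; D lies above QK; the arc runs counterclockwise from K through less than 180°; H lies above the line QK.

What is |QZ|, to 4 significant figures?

54.56

Checks: Q.y = 0.00, K.y = 0.00 ✓; |DZ| = 11.90 ✓; ∠(DZ, ZH) = 90.00° ✓; |ZH| = 34.90 ✓; |QH| = 87.12 ✓.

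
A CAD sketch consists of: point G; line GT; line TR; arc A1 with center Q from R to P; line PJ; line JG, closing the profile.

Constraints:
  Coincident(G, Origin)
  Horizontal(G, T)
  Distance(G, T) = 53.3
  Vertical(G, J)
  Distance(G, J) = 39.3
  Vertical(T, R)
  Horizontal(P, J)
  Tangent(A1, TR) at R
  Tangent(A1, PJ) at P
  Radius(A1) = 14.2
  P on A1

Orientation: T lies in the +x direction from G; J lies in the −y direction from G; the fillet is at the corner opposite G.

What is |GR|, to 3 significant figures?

58.9

G is at the origin; GT is horizontal with |GT| = 53.3 and T on the +x side, so T = (53.3, 0.00). GJ is vertical with |GJ| = 39.3 and J on the −y side, so J = (0.00, -39.3). The virtual corner opposite G is at (53.3, -39.3). Tangency of A1 to TR means the radius QR is perpendicular to TR and since A1 is tangent to PJ there, QP ⟂ PJ, with radius 14.2, so the center Q sits 14.2 in from both sides at Q = (39.1, -25.1). That places the tangent points at R = (53.3, -25.1) on TR and P = (39.1, -39.3) on PJ. Then |GR| = |R − G| = 58.9.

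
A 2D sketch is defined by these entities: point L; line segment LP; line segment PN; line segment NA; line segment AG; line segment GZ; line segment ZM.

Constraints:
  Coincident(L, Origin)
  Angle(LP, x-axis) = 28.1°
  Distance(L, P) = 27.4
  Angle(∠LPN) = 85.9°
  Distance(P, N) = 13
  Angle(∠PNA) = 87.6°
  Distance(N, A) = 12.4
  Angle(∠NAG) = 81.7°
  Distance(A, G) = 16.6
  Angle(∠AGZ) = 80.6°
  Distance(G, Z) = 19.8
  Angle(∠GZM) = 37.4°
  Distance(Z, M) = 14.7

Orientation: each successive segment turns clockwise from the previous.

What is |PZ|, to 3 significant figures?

9.75

L is at the origin; LP runs at 28.1° with length 27.4, so P = (24.2, 12.9). ∠LPN = 85.9° gives PN at -66.0° from the x-axis; with |PN| = 13.0, N = (29.5, 1.03). ∠PNA = 87.6° gives NA at -158° from the x-axis; with |NA| = 12.4, A = (17.9, -3.54). ∠NAG = 81.7° gives AG at 103° from the x-axis; with |AG| = 16.6, G = (14.1, 12.6). ∠AGZ = 80.6° gives GZ at 3.90° from the x-axis; with |GZ| = 19.8, Z = (33.9, 14.0). Then |PZ| = |Z − P| = 9.75.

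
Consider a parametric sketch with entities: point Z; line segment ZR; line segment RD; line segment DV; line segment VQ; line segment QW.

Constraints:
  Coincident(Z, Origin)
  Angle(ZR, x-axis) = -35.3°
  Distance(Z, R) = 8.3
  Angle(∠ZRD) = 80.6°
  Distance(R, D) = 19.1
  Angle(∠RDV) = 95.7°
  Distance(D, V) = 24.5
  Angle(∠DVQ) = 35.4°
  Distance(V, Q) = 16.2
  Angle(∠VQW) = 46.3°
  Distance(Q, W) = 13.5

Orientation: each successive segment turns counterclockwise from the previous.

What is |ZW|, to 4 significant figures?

23.47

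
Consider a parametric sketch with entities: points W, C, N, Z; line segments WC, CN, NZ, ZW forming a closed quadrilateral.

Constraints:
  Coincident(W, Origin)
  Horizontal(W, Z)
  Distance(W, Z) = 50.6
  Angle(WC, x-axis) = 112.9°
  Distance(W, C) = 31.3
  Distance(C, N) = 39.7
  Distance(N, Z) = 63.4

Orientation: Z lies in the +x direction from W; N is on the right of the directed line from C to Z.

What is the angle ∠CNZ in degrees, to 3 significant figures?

80.6°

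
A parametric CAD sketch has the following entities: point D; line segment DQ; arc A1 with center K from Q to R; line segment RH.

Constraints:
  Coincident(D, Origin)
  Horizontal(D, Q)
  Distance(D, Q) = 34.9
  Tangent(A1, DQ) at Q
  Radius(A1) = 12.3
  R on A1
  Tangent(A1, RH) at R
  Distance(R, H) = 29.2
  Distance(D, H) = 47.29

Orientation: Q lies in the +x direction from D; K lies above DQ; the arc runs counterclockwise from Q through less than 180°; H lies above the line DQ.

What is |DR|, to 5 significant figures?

48.347

Checks: D.y = 0.00, Q.y = 0.00 ✓; |KQ| = 12.30 ✓; |KR| = 12.30 ✓; ∠(KR, RH) = 90.00° ✓; |RH| = 29.20 ✓; |DH| = 47.29 ✓.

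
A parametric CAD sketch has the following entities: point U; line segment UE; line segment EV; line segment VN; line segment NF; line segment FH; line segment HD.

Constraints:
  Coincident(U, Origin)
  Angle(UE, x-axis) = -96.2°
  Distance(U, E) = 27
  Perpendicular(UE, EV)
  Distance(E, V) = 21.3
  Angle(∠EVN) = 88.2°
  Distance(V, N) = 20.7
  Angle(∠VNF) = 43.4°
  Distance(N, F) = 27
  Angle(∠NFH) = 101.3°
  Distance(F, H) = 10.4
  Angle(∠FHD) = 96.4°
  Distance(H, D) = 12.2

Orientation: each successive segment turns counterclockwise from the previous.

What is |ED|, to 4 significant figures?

19.55

U is at the origin; UE runs at -96.2° with length 27.0, so E = (-2.916, -26.84). UE is perpendicular to EV, so EV runs at -6.200°; with |EV| = 21.3, V = (18.26, -29.14). ∠EVN = 88.2° gives VN at 85.60° from the x-axis; with |VN| = 20.7, N = (19.85, -8.503). ∠VNF = 43.4° gives NF at -137.8° from the x-axis; with |NF| = 27.0, F = (-0.1542, -26.64). ∠NFH = 101.3° gives FH at -59.10° from the x-axis; with |FH| = 10.4, H = (5.187, -35.56). ∠FHD = 96.4° gives HD at 24.50° from the x-axis; with |HD| = 12.2, D = (16.29, -30.50). Then |ED| = |D − E| = 19.55.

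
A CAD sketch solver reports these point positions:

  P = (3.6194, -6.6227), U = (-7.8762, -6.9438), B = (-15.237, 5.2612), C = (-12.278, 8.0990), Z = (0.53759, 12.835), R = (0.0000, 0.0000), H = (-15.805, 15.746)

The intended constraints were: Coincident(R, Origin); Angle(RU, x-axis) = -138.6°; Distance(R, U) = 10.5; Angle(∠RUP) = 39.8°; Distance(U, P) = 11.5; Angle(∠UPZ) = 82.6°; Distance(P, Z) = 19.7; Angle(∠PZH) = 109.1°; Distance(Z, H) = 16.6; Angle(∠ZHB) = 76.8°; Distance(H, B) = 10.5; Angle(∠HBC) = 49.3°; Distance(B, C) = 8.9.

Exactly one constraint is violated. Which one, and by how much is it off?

Distance(B, C) = 8.9 — off by 4.80.

R = (0.00, 0.00) ✓; RU at -138.6° ✓; |RU| = 10.50 ✓; ∠RUP = 39.80° ✓; |UP| = 11.50 ✓; ∠UPZ = 82.60° ✓; |PZ| = 19.70 ✓; ∠PZH = 109.1° ✓; |ZH| = 16.60 ✓; ∠ZHB = 76.80° ✓; |HB| = 10.50 ✓; ∠HBC = 49.30° ✓; |BC| = 4.100 ✗.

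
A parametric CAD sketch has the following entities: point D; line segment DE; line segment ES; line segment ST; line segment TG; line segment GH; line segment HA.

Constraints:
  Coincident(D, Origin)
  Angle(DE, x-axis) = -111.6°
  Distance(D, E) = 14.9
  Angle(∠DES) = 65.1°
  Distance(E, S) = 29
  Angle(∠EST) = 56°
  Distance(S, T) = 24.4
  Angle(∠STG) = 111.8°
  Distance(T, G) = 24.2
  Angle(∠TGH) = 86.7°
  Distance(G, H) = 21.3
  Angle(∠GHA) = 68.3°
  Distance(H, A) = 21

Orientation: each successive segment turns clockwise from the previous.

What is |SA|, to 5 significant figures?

16.567

∠TGH = 86.7° gives GH at -152.00° from the x-axis; with |GH| = 21.3, H = (-7.6164, -19.468). ∠GHA = 68.3° gives HA at 96.300° from the x-axis; with |HA| = 21.0, A = (-9.9208, 1.4049). Then |SA| = |A − S| = 16.567.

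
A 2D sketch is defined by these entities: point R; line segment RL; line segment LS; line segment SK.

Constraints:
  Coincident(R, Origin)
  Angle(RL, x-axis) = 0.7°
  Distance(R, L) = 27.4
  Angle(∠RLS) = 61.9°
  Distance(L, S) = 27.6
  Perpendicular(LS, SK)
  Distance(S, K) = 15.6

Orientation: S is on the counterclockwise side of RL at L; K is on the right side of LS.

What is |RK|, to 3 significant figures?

42.4

R is at the origin; RL runs at 0.7° with length 27.4, so L = 27.4·(cos 0.7°, sin 0.7°) = (27.4, 0.335). ∠RLS = 61.9°, so LS runs at 0.7° + (180° − 61.9°) = 119° from the x-axis; with |LS| = 27.6, S = L + 27.6·(cos 119°, sin 119°) = (14.1, 24.5). LS is perpendicular to SK; with |SK| = 15.6 on the right of LS, K = S + 15.6·(0.876, 0.482) = (27.8, 32.0). Then |RK| = |K − R| = 42.4.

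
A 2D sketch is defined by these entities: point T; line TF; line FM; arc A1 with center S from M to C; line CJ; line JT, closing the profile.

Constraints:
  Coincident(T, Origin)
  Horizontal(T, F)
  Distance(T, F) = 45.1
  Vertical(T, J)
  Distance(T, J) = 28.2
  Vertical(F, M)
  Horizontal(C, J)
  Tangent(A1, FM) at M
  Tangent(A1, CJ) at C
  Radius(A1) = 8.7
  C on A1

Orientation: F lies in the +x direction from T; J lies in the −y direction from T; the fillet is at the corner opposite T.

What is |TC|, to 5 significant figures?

46.046

T is at the origin; T and F share the same y with |TF| = 45.1 and F on the +x side, so F = (45.100, 0.0000). TJ is vertical with |TJ| = 28.2 and J on the −y side, so J = (0.0000, -28.200). The virtual corner opposite T is at (45.100, -28.200). Since A1 is tangent to FM there, SM ⟂ FM and tangency of A1 to CJ means the radius SC is perpendicular to CJ, with radius 8.7, so the center S sits 8.7 in from both sides at S = (36.400, -19.500). That places the tangent points at M = (45.100, -19.500) on FM and C = (36.400, -28.200) on CJ. Then |TC| = |C − T| = 46.046.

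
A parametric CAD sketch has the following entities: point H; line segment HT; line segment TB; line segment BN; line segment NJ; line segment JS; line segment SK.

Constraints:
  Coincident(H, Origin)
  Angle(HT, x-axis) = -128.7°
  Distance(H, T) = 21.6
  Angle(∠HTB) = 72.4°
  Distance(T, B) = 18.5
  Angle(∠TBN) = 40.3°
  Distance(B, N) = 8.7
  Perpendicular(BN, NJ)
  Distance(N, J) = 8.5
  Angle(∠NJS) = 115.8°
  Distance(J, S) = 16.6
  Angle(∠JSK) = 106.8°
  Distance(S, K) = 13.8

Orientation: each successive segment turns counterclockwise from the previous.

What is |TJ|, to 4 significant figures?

6.424

H is at the origin; HT runs at -128.7° with length 21.6, so T = (-13.51, -16.86). ∠HTB = 72.4° gives TB at -21.10° from the x-axis; with |TB| = 18.5, B = (3.754, -23.52). ∠TBN = 40.3° gives BN at 118.6° from the x-axis; with |BN| = 8.7, N = (-0.4102, -15.88). BN is perpendicular to NJ, so NJ runs at -151.4°; with |NJ| = 8.5, J = (-7.873, -19.95). Then |TJ| = |J − T| = 6.424.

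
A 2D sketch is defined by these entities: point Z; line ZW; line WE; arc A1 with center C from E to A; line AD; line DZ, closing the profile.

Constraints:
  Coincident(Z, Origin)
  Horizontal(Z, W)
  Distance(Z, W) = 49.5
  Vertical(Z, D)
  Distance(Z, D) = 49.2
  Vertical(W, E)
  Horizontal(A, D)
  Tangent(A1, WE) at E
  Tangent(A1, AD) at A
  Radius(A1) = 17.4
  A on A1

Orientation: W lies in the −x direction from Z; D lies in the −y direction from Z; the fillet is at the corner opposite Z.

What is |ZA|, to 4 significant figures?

58.75

Z is at the origin; ZW is horizontal with |ZW| = 49.5 and W on the −x side, so W = (-49.50, 0.000). Z and D share the same x with |ZD| = 49.2 and D on the −y side, so D = (0.000, -49.20). The virtual corner opposite Z is at (-49.50, -49.20). Tangency of A1 to WE means the radius CE is perpendicular to WE and since A1 is tangent to AD there, CA ⟂ AD, with radius 17.4, so the center C sits 17.4 in from both sides at C = (-32.10, -31.80). That places the tangent points at E = (-49.50, -31.80) on WE and A = (-32.10, -49.20) on AD. Then |ZA| = |A − Z| = 58.75.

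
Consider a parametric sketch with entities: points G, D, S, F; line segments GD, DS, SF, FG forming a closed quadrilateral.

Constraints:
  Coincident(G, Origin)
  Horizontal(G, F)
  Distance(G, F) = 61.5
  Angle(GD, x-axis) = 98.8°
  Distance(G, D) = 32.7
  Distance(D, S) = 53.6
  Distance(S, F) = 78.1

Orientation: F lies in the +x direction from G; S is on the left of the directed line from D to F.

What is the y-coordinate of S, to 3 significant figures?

71.9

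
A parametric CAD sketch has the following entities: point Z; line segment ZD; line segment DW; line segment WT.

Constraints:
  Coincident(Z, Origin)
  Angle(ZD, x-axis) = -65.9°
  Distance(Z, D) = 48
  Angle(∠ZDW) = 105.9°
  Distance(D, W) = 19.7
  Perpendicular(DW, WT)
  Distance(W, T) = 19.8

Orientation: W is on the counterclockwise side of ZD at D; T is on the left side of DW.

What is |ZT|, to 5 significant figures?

42.121

∠ZDW = 105.9°, so DW runs at -65.9° + (180° − 105.9°) = 8.2000° from the x-axis; with |DW| = 19.7, W = D + 19.7·(cos 8.2000°, sin 8.2000°) = (39.098, -41.006). DW ⟂ WT; with |WT| = 19.8 on the left of DW, T = W + 19.8·(-0.14263, 0.98978) = (36.274, -21.409). Then |ZT| = |T − Z| = 42.121.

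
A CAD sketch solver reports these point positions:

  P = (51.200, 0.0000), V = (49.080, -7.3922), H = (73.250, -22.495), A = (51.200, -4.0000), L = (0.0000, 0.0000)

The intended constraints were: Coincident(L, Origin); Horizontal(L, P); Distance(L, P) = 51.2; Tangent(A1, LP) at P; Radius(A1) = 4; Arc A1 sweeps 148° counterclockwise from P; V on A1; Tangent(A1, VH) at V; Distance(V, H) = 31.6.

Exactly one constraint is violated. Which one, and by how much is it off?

Distance(V, H) = 31.6 — off by 3.10.

L = (0.00, 0.00) ✓; L.y = 0.00, P.y = 0.00 ✓; |LP| = 51.20 ✓; ∠(AP, PL) = 90.00° ✓; |AP| = 4.000 ✓; bearing(A→V) − bearing(A→P) = 148.0° ✓; |AV| = 4.000 ✓; ∠(AV, VH) = 90.00° ✓; |VH| = 28.50 ✗.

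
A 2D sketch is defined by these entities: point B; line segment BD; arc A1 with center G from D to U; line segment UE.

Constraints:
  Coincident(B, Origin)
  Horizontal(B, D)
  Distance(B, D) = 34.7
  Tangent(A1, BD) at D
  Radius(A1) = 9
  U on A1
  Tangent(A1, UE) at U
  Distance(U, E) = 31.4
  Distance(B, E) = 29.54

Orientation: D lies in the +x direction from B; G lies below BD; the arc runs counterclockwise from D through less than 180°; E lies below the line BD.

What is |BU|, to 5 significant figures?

27.802

Checks: |GU| = 9.000 ✓; ∠(GU, UE) = 90.00° ✓; |UE| = 31.40 ✓; |BE| = 29.54 ✓.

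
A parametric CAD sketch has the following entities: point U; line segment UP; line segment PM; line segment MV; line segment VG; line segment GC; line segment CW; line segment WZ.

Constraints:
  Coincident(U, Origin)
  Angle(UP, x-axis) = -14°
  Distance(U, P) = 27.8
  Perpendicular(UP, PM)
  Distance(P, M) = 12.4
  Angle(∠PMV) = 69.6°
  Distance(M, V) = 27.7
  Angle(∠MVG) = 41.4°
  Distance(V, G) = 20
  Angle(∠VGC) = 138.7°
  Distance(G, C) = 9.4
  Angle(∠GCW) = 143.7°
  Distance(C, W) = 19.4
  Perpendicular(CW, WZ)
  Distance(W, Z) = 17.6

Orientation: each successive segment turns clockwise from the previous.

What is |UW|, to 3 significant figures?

42.7

U is at the origin; UP runs at -14.0° with length 27.8, so P = (27.0, -6.73). UP is perpendicular to PM, so PM runs at -104°; with |PM| = 12.4, M = (24.0, -18.8). ∠PMV = 69.6° gives MV at 146° from the x-axis; with |MV| = 27.7, V = (1.12, -3.11). ∠MVG = 41.4° gives VG at 7.00° from the x-axis; with |VG| = 20.0, G = (21.0, -0.670). ∠VGC = 138.7° gives GC at -34.3° from the x-axis; with |GC| = 9.4, C = (28.7, -5.97). ∠GCW = 143.7° gives CW at -70.6° from the x-axis; with |CW| = 19.4, W = (35.2, -24.3). Then |UW| = |W − U| = 42.7.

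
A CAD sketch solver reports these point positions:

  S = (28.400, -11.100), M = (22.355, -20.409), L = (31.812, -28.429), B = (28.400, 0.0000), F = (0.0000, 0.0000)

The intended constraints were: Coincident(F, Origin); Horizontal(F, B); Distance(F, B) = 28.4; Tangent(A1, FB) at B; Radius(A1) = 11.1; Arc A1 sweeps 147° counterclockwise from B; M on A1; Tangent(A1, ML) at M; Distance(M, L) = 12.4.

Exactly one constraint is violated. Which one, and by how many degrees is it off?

Tangent(A1, ML) at M — off by 7.30°.

F = (0.00, 0.00) ✓; F.y = 0.00, B.y = 0.00 ✓; |FB| = 28.40 ✓; ∠(SB, BF) = 90.00° ✓; |SB| = 11.10 ✓; bearing(S→M) − bearing(S→B) = 147.0° ✓; |SM| = 11.10 ✓; ∠(SM, ML) = 97.30° ✗; |ML| = 12.40 ✓.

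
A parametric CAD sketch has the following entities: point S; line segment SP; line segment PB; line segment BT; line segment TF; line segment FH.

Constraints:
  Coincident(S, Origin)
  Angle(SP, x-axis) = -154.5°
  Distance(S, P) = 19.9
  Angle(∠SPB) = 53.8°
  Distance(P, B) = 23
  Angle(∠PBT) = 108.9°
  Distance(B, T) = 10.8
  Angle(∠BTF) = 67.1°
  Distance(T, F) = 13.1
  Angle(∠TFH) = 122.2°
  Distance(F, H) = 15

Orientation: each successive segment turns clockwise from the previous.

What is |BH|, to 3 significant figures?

17.1

∠BTF = 67.1° gives TF at -105° from the x-axis; with |TF| = 13.1, F = (-6.33, 2.90). ∠TFH = 122.2° gives FH at -162° from the x-axis; with |FH| = 15.0, H = (-20.6, -1.61). Then |BH| = |H − B| = 17.1.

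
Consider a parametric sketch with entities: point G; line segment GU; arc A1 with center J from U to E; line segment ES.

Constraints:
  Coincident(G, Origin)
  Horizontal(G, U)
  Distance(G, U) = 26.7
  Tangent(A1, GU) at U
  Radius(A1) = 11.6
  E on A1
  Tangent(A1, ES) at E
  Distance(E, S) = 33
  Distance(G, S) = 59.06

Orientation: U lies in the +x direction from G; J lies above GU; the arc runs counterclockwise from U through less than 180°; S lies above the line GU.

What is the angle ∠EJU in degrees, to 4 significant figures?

88.76°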